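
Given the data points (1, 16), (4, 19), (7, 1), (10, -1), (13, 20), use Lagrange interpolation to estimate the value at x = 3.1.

Lagrange interpolation formula:
P(x) = Σ yᵢ × Lᵢ(x)
where Lᵢ(x) = Π_{j≠i} (x - xⱼ)/(xᵢ - xⱼ)

L_0(3.1) = (3.1 - 4)/(1 - 4) × (3.1 - 7)/(1 - 7) × (3.1 - 10)/(1 - 10) × (3.1 - 13)/(1 - 13) = 0.123338
L_1(3.1) = (3.1 - 1)/(4 - 1) × (3.1 - 7)/(4 - 7) × (3.1 - 10)/(4 - 10) × (3.1 - 13)/(4 - 13) = 1.151150
L_2(3.1) = (3.1 - 1)/(7 - 1) × (3.1 - 4)/(7 - 4) × (3.1 - 10)/(7 - 10) × (3.1 - 13)/(7 - 13) = -0.398475
L_3(3.1) = (3.1 - 1)/(10 - 1) × (3.1 - 4)/(10 - 4) × (3.1 - 7)/(10 - 7) × (3.1 - 13)/(10 - 13) = 0.150150
L_4(3.1) = (3.1 - 1)/(13 - 1) × (3.1 - 4)/(13 - 4) × (3.1 - 7)/(13 - 7) × (3.1 - 10)/(13 - 10) = -0.026163

P(3.1) = 16×L_0(3.1) + 19×L_1(3.1) + 1×L_2(3.1) + (-1)×L_3(3.1) + 20×L_4(3.1)
P(3.1) = 22.773375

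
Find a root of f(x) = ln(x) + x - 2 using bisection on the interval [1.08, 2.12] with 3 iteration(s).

f(x) = ln(x) + x - 2
Initial interval: [1.08, 2.12]

Iteration 1:
  c_1 = (1.080000 + 2.120000)/2 = 1.600000
  f(c_1) = f(1.600000) = 0.070004
  f(a) × f(c) < 0, new interval: [1.080000, 1.600000]
Iteration 2:
  c_2 = (1.080000 + 1.600000)/2 = 1.340000
  f(c_2) = f(1.340000) = -0.367330
  f(a) × f(c) ≥ 0, new interval: [1.340000, 1.600000]
Iteration 3:
  c_3 = (1.340000 + 1.600000)/2 = 1.470000
  f(c_3) = f(1.470000) = -0.144738
  f(a) × f(c) ≥ 0, new interval: [1.470000, 1.600000]

After 3 iteration(s), the approximation is c_3 = 1.470000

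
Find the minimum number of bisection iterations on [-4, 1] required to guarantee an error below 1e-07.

We need (b-a)/2^n ≤ 1e-07
(1 - (-4))/2^n ≤ 1e-07
5/2^n ≤ 1e-07
2^n ≥ 50000000
n ≥ log₂(50000000) = 25.58
n ≥ 26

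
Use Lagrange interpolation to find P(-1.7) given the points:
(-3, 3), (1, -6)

Lagrange interpolation formula:
P(x) = Σ yᵢ × Lᵢ(x)
where Lᵢ(x) = Π_{j≠i} (x - xⱼ)/(xᵢ - xⱼ)

L_0(-1.7) = (-1.7 - 1)/(-3 - 1) = 0.675000
L_1(-1.7) = (-1.7 - (-3))/(1 - (-3)) = 0.325000

P(-1.7) = 3×L_0(-1.7) + (-6)×L_1(-1.7)
P(-1.7) = 0.075000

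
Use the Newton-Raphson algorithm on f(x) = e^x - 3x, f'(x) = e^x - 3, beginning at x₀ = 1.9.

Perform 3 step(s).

f(x) = e^x - 3x
f'(x) = e^x - 3
x₀ = 1.9

Newton-Raphson formula: x_{n+1} = x_n - f(x_n)/f'(x_n)

Iteration 1:
  f(1.900000) = 0.985894
  f'(1.900000) = 3.685894
  x_1 = 1.900000 - 0.985894/3.685894 = 1.632522
Iteration 2:
  f(1.632522) = 0.219198
  f'(1.632522) = 2.116765
  x_2 = 1.632522 - 0.219198/2.116765 = 1.528969
Iteration 3:
  f(1.528969) = 0.026511
  f'(1.528969) = 1.613419
  x_3 = 1.528969 - 0.026511/1.613419 = 1.512537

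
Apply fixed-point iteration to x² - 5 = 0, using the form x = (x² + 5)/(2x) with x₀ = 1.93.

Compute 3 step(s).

Equation: x² - 5 = 0
Fixed-point form: x = (x² + 5)/(2x)
x₀ = 1.93

x_1 = g(1.930000) = 2.260337
x_2 = g(2.260337) = 2.236198
x_3 = g(2.236198) = 2.236068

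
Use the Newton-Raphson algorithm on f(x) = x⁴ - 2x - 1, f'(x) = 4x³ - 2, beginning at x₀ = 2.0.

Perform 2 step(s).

f(x) = x⁴ - 2x - 1
f'(x) = 4x³ - 2
x₀ = 2.0

Newton-Raphson formula: x_{n+1} = x_n - f(x_n)/f'(x_n)

Iteration 1:
  f(2.000000) = 11.000000
  f'(2.000000) = 30.000000
  x_1 = 2.000000 - 11.000000/30.000000 = 1.633333
Iteration 2:
  f(1.633333) = 2.850372
  f'(1.633333) = 15.429481
  x_2 = 1.633333 - 2.850372/15.429481 = 1.448598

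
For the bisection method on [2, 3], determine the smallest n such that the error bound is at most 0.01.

We need (b-a)/2^n ≤ 0.01
(3 - 2)/2^n ≤ 0.01
1/2^n ≤ 0.01
2^n ≥ 100
n ≥ log₂(100) = 6.64
n ≥ 7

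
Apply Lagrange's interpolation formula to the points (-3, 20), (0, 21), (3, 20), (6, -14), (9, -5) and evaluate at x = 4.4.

Lagrange interpolation formula:
P(x) = Σ yᵢ × Lᵢ(x)
where Lᵢ(x) = Π_{j≠i} (x - xⱼ)/(xᵢ - xⱼ)

L_0(4.4) = (4.4 - 0)/(-3 - 0) × (4.4 - 3)/(-3 - 3) × (4.4 - 6)/(-3 - 6) × (4.4 - 9)/(-3 - 9) = 0.023322
L_1(4.4) = (4.4 - (-3))/(0 - (-3)) × (4.4 - 3)/(0 - 3) × (4.4 - 6)/(0 - 6) × (4.4 - 9)/(0 - 9) = -0.156892
L_2(4.4) = (4.4 - (-3))/(3 - (-3)) × (4.4 - 0)/(3 - 0) × (4.4 - 6)/(3 - 6) × (4.4 - 9)/(3 - 9) = 0.739635
L_3(4.4) = (4.4 - (-3))/(6 - (-3)) × (4.4 - 0)/(6 - 0) × (4.4 - 3)/(6 - 3) × (4.4 - 9)/(6 - 9) = 0.431453
L_4(4.4) = (4.4 - (-3))/(9 - (-3)) × (4.4 - 0)/(9 - 0) × (4.4 - 3)/(9 - 3) × (4.4 - 6)/(9 - 6) = -0.037518

P(4.4) = 20×L_0(4.4) + 21×L_1(4.4) + 20×L_2(4.4) + (-14)×L_3(4.4) + (-5)×L_4(4.4)
P(4.4) = 6.111631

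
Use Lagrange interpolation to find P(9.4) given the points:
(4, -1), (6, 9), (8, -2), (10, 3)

Lagrange interpolation formula:
P(x) = Σ yᵢ × Lᵢ(x)
where Lᵢ(x) = Π_{j≠i} (x - xⱼ)/(xᵢ - xⱼ)

L_0(9.4) = (9.4 - 6)/(4 - 6) × (9.4 - 8)/(4 - 8) × (9.4 - 10)/(4 - 10) = 0.059500
L_1(9.4) = (9.4 - 4)/(6 - 4) × (9.4 - 8)/(6 - 8) × (9.4 - 10)/(6 - 10) = -0.283500
L_2(9.4) = (9.4 - 4)/(8 - 4) × (9.4 - 6)/(8 - 6) × (9.4 - 10)/(8 - 10) = 0.688500
L_3(9.4) = (9.4 - 4)/(10 - 4) × (9.4 - 6)/(10 - 6) × (9.4 - 8)/(10 - 8) = 0.535500

P(9.4) = (-1)×L_0(9.4) + 9×L_1(9.4) + (-2)×L_2(9.4) + 3×L_3(9.4)
P(9.4) = -2.381500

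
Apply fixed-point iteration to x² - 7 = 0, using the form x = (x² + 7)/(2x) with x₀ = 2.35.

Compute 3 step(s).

Equation: x² - 7 = 0
Fixed-point form: x = (x² + 7)/(2x)
x₀ = 2.35

x_1 = g(2.350000) = 2.664362
x_2 = g(2.664362) = 2.645816
x_3 = g(2.645816) = 2.645751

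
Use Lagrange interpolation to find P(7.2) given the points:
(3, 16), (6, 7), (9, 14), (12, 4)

Lagrange interpolation formula:
P(x) = Σ yᵢ × Lᵢ(x)
where Lᵢ(x) = Π_{j≠i} (x - xⱼ)/(xᵢ - xⱼ)

L_0(7.2) = (7.2 - 6)/(3 - 6) × (7.2 - 9)/(3 - 9) × (7.2 - 12)/(3 - 12) = -0.064000
L_1(7.2) = (7.2 - 3)/(6 - 3) × (7.2 - 9)/(6 - 9) × (7.2 - 12)/(6 - 12) = 0.672000
L_2(7.2) = (7.2 - 3)/(9 - 3) × (7.2 - 6)/(9 - 6) × (7.2 - 12)/(9 - 12) = 0.448000
L_3(7.2) = (7.2 - 3)/(12 - 3) × (7.2 - 6)/(12 - 6) × (7.2 - 9)/(12 - 9) = -0.056000

P(7.2) = 16×L_0(7.2) + 7×L_1(7.2) + 14×L_2(7.2) + 4×L_3(7.2)
P(7.2) = 9.728000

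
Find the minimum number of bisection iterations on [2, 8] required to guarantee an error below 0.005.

We need (b-a)/2^n ≤ 0.005
(8 - 2)/2^n ≤ 0.005
6/2^n ≤ 0.005
2^n ≥ 1200
n ≥ log₂(1200) = 10.23
n ≥ 11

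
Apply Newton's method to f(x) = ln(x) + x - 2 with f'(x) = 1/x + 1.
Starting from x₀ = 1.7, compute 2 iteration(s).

f(x) = ln(x) + x - 2
f'(x) = 1/x + 1
x₀ = 1.7

Newton-Raphson formula: x_{n+1} = x_n - f(x_n)/f'(x_n)

Iteration 1:
  f(1.700000) = 0.230628
  f'(1.700000) = 1.588235
  x_1 = 1.700000 - 0.230628/1.588235 = 1.554790
Iteration 2:
  f(1.554790) = -0.003870
  f'(1.554790) = 1.643174
  x_2 = 1.554790 - (-0.003870)/1.643174 = 1.557145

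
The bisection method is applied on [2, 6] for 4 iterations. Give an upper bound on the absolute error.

Bisection error bound: |error| ≤ (b-a)/2^n
|error| ≤ (6 - 2)/2^4 = 4/2^4
|error| ≤ 0.2500000000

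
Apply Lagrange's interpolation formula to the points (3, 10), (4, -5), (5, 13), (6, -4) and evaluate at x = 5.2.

Lagrange interpolation formula:
P(x) = Σ yᵢ × Lᵢ(x)
where Lᵢ(x) = Π_{j≠i} (x - xⱼ)/(xᵢ - xⱼ)

L_0(5.2) = (5.2 - 4)/(3 - 4) × (5.2 - 5)/(3 - 5) × (5.2 - 6)/(3 - 6) = 0.032000
L_1(5.2) = (5.2 - 3)/(4 - 3) × (5.2 - 5)/(4 - 5) × (5.2 - 6)/(4 - 6) = -0.176000
L_2(5.2) = (5.2 - 3)/(5 - 3) × (5.2 - 4)/(5 - 4) × (5.2 - 6)/(5 - 6) = 1.056000
L_3(5.2) = (5.2 - 3)/(6 - 3) × (5.2 - 4)/(6 - 4) × (5.2 - 5)/(6 - 5) = 0.088000

P(5.2) = 10×L_0(5.2) + (-5)×L_1(5.2) + 13×L_2(5.2) + (-4)×L_3(5.2)
P(5.2) = 14.576000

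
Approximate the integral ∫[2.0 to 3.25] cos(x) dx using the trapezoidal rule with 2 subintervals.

f(x) = cos(x)
a = 2.0, b = 3.25, n = 2
h = (b - a)/n = 0.625000

Trapezoidal rule: (h/2)[f(x₀) + 2f(x₁) + 2f(x₂) + ... + f(xₙ)]

x_0 = 2.0000, f(x_0) = -0.416147, coefficient = 1
x_1 = 2.6250, f(x_1) = -0.869507, coefficient = 2
x_2 = 3.2500, f(x_2) = -0.994130, coefficient = 1

I ≈ (0.625000/2) × -3.149291 = -0.984153
Exact value: -1.017493
Error: 0.033339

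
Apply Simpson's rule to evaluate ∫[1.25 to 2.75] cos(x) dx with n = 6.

f(x) = cos(x)
a = 1.25, b = 2.75, n = 6
h = (b - a)/n = 0.250000

Simpson's rule: (h/3)[f(x₀) + 4f(x₁) + 2f(x₂) + ... + f(xₙ)]

x_0 = 1.2500, f(x_0) = 0.315322, coefficient = 1
x_1 = 1.5000, f(x_1) = 0.070737, coefficient = 4
x_2 = 1.7500, f(x_2) = -0.178246, coefficient = 2
x_3 = 2.0000, f(x_3) = -0.416147, coefficient = 4
x_4 = 2.2500, f(x_4) = -0.628174, coefficient = 2
x_5 = 2.5000, f(x_5) = -0.801144, coefficient = 4
x_6 = 2.7500, f(x_6) = -0.924302, coefficient = 1

I ≈ (0.250000/3) × -6.808032 = -0.567336
Exact value: -0.567324
Error: 0.000012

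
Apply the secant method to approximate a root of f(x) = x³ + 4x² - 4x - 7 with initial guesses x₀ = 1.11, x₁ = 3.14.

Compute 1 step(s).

f(x) = x³ + 4x² - 4x - 7
x₀ = 1.11, x₁ = 3.14

Secant formula: x_{n+1} = x_n - f(x_n)(x_n - x_{n-1})/(f(x_n) - f(x_{n-1}))

Iteration 1:
  f(1.110000) = -5.143969
  f(3.140000) = 50.837544
  x_2 = 3.140000 - 50.837544×(3.140000 - 1.110000)/(50.837544 - (-5.143969))
       = 1.296530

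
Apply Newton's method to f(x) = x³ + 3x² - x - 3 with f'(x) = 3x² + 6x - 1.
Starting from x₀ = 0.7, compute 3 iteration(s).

f(x) = x³ + 3x² - x - 3
f'(x) = 3x² + 6x - 1
x₀ = 0.7

Newton-Raphson formula: x_{n+1} = x_n - f(x_n)/f'(x_n)

Iteration 1:
  f(0.700000) = -1.887000
  f'(0.700000) = 4.670000
  x_1 = 0.700000 - (-1.887000)/4.670000 = 1.104069
Iteration 2:
  f(1.104069) = 0.898657
  f'(1.104069) = 9.281313
  x_2 = 1.104069 - 0.898657/9.281313 = 1.007244
Iteration 3:
  f(1.007244) = 0.058269
  f'(1.007244) = 8.087088
  x_3 = 1.007244 - 0.058269/8.087088 = 1.000039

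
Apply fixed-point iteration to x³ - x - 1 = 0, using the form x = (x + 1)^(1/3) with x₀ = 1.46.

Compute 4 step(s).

Equation: x³ - x - 1 = 0
Fixed-point form: x = (x + 1)^(1/3)
x₀ = 1.46

x_1 = g(1.460000) = 1.349931
x_2 = g(1.349931) = 1.329490
x_3 = g(1.329490) = 1.325624
x_4 = g(1.325624) = 1.324890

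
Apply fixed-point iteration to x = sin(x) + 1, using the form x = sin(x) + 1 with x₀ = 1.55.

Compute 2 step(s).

Equation: x = sin(x) + 1
Fixed-point form: x = sin(x) + 1
x₀ = 1.55

x_1 = g(1.550000) = 1.999784
x_2 = g(1.999784) = 1.909387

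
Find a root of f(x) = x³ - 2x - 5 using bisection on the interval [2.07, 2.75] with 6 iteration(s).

f(x) = x³ - 2x - 5
Initial interval: [2.07, 2.75]

Iteration 1:
  c_1 = (2.070000 + 2.750000)/2 = 2.410000
  f(c_1) = f(2.410000) = 4.177521
  f(a) × f(c) < 0, new interval: [2.070000, 2.410000]
Iteration 2:
  c_2 = (2.070000 + 2.410000)/2 = 2.240000
  f(c_2) = f(2.240000) = 1.759424
  f(a) × f(c) < 0, new interval: [2.070000, 2.240000]
Iteration 3:
  c_3 = (2.070000 + 2.240000)/2 = 2.155000
  f(c_3) = f(2.155000) = 0.697874
  f(a) × f(c) < 0, new interval: [2.070000, 2.155000]
Iteration 4:
  c_4 = (2.070000 + 2.155000)/2 = 2.112500
  f(c_4) = f(2.112500) = 0.202361
  f(a) × f(c) < 0, new interval: [2.070000, 2.112500]
Iteration 5:
  c_5 = (2.070000 + 2.112500)/2 = 2.091250
  f(c_5) = f(2.091250) = -0.036781
  f(a) × f(c) ≥ 0, new interval: [2.091250, 2.112500]
Iteration 6:
  c_6 = (2.091250 + 2.112500)/2 = 2.101875
  f(c_6) = f(2.101875) = 0.082078
  f(a) × f(c) < 0, new interval: [2.091250, 2.101875]

After 6 iteration(s), the approximation is c_6 = 2.101875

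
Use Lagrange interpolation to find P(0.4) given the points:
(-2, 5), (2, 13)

Lagrange interpolation formula:
P(x) = Σ yᵢ × Lᵢ(x)
where Lᵢ(x) = Π_{j≠i} (x - xⱼ)/(xᵢ - xⱼ)

L_0(0.4) = (0.4 - 2)/(-2 - 2) = 0.400000
L_1(0.4) = (0.4 - (-2))/(2 - (-2)) = 0.600000

P(0.4) = 5×L_0(0.4) + 13×L_1(0.4)
P(0.4) = 9.800000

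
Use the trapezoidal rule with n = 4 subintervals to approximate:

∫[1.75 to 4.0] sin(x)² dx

f(x) = sin(x)²
a = 1.75, b = 4.0, n = 4
h = (b - a)/n = 0.562500

Trapezoidal rule: (h/2)[f(x₀) + 2f(x₁) + 2f(x₂) + ... + f(xₙ)]

x_0 = 1.7500, f(x_0) = 0.968228, coefficient = 1
x_1 = 2.3125, f(x_1) = 0.543639, coefficient = 2
x_2 = 2.8750, f(x_2) = 0.069404, coefficient = 2
x_3 = 3.4375, f(x_3) = 0.085035, coefficient = 2
x_4 = 4.0000, f(x_4) = 0.572750, coefficient = 1

I ≈ (0.562500/2) × 2.937134 = 0.826069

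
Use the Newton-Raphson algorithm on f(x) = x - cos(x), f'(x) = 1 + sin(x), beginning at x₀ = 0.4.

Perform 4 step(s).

f(x) = x - cos(x)
f'(x) = 1 + sin(x)
x₀ = 0.4

Newton-Raphson formula: x_{n+1} = x_n - f(x_n)/f'(x_n)

Iteration 1:
  f(0.400000) = -0.521061
  f'(0.400000) = 1.389418
  x_1 = 0.400000 - (-0.521061)/1.389418 = 0.775021
Iteration 2:
  f(0.775021) = 0.060615
  f'(0.775021) = 1.699731
  x_2 = 0.775021 - 0.060615/1.699731 = 0.739360
Iteration 3:
  f(0.739360) = 0.000460
  f'(0.739360) = 1.673815
  x_3 = 0.739360 - 0.000460/1.673815 = 0.739085
Iteration 4:
  f(0.739085) = 0.000000
  f'(0.739085) = 1.673612
  x_4 = 0.739085 - 0.000000/1.673612 = 0.739085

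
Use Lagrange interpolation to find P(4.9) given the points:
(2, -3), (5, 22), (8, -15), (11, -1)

Lagrange interpolation formula:
P(x) = Σ yᵢ × Lᵢ(x)
where Lᵢ(x) = Π_{j≠i} (x - xⱼ)/(xᵢ - xⱼ)

L_0(4.9) = (4.9 - 5)/(2 - 5) × (4.9 - 8)/(2 - 8) × (4.9 - 11)/(2 - 11) = 0.011673
L_1(4.9) = (4.9 - 2)/(5 - 2) × (4.9 - 8)/(5 - 8) × (4.9 - 11)/(5 - 11) = 1.015537
L_2(4.9) = (4.9 - 2)/(8 - 2) × (4.9 - 5)/(8 - 5) × (4.9 - 11)/(8 - 11) = -0.032759
L_3(4.9) = (4.9 - 2)/(11 - 2) × (4.9 - 5)/(11 - 5) × (4.9 - 8)/(11 - 8) = 0.005549

P(4.9) = (-3)×L_0(4.9) + 22×L_1(4.9) + (-15)×L_2(4.9) + (-1)×L_3(4.9)
P(4.9) = 22.792636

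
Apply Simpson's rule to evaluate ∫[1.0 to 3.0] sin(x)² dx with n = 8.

f(x) = sin(x)²
a = 1.0, b = 3.0, n = 8
h = (b - a)/n = 0.250000

Simpson's rule: (h/3)[f(x₀) + 4f(x₁) + 2f(x₂) + ... + f(xₙ)]

x_0 = 1.0000, f(x_0) = 0.708073, coefficient = 1
x_1 = 1.2500, f(x_1) = 0.900572, coefficient = 4
x_2 = 1.5000, f(x_2) = 0.994996, coefficient = 2
x_3 = 1.7500, f(x_3) = 0.968228, coefficient = 4
x_4 = 2.0000, f(x_4) = 0.826822, coefficient = 2
x_5 = 2.2500, f(x_5) = 0.605398, coefficient = 4
x_6 = 2.5000, f(x_6) = 0.358169, coefficient = 2
x_7 = 2.7500, f(x_7) = 0.145665, coefficient = 4
x_8 = 3.0000, f(x_8) = 0.019915, coefficient = 1

I ≈ (0.250000/3) × 15.567415 = 1.297285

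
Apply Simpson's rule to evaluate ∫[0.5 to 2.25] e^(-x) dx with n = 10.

f(x) = e^(-x)
a = 0.5, b = 2.25, n = 10
h = (b - a)/n = 0.175000

Simpson's rule: (h/3)[f(x₀) + 4f(x₁) + 2f(x₂) + ... + f(xₙ)]

x_0 = 0.5000, f(x_0) = 0.606531, coefficient = 1
x_1 = 0.6750, f(x_1) = 0.509156, coefficient = 4
x_2 = 0.8500, f(x_2) = 0.427415, coefficient = 2
x_3 = 1.0250, f(x_3) = 0.358796, coefficient = 4
x_4 = 1.2000, f(x_4) = 0.301194, coefficient = 2
x_5 = 1.3750, f(x_5) = 0.252840, coefficient = 4
x_6 = 1.5500, f(x_6) = 0.212248, coefficient = 2
x_7 = 1.7250, f(x_7) = 0.178173, coefficient = 4
x_8 = 1.9000, f(x_8) = 0.149569, coefficient = 2
x_9 = 2.0750, f(x_9) = 0.125556, coefficient = 4
x_10 = 2.2500, f(x_10) = 0.105399, coefficient = 1

I ≈ (0.175000/3) × 8.590869 = 0.501134
Exact value: 0.501131
Error: 0.000003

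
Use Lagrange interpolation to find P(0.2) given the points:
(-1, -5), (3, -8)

Lagrange interpolation formula:
P(x) = Σ yᵢ × Lᵢ(x)
where Lᵢ(x) = Π_{j≠i} (x - xⱼ)/(xᵢ - xⱼ)

L_0(0.2) = (0.2 - 3)/(-1 - 3) = 0.700000
L_1(0.2) = (0.2 - (-1))/(3 - (-1)) = 0.300000

P(0.2) = (-5)×L_0(0.2) + (-8)×L_1(0.2)
P(0.2) = -5.900000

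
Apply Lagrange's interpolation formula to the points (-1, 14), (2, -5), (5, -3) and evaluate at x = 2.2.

Lagrange interpolation formula:
P(x) = Σ yᵢ × Lᵢ(x)
where Lᵢ(x) = Π_{j≠i} (x - xⱼ)/(xᵢ - xⱼ)

L_0(2.2) = (2.2 - 2)/(-1 - 2) × (2.2 - 5)/(-1 - 5) = -0.031111
L_1(2.2) = (2.2 - (-1))/(2 - (-1)) × (2.2 - 5)/(2 - 5) = 0.995556
L_2(2.2) = (2.2 - (-1))/(5 - (-1)) × (2.2 - 2)/(5 - 2) = 0.035556

P(2.2) = 14×L_0(2.2) + (-5)×L_1(2.2) + (-3)×L_2(2.2)
P(2.2) = -5.520000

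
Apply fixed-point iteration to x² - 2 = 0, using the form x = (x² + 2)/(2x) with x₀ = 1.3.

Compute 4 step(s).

Equation: x² - 2 = 0
Fixed-point form: x = (x² + 2)/(2x)
x₀ = 1.3

x_1 = g(1.300000) = 1.419231
x_2 = g(1.419231) = 1.414222
x_3 = g(1.414222) = 1.414214
x_4 = g(1.414214) = 1.414214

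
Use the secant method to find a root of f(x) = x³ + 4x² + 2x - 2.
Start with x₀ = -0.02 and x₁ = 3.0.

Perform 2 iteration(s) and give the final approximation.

f(x) = x³ + 4x² + 2x - 2
x₀ = -0.02, x₁ = 3.0

Secant formula: x_{n+1} = x_n - f(x_n)(x_n - x_{n-1})/(f(x_n) - f(x_{n-1}))

Iteration 1:
  f(-0.020000) = -2.038408
  f(3.000000) = 67.000000
  x_2 = 3.000000 - 67.000000×(3.000000 - (-0.020000))/(67.000000 - (-2.038408))
       = 0.069168
Iteration 2:
  f(3.000000) = 67.000000
  f(0.069168) = -1.842197
  x_3 = 0.069168 - (-1.842197)×(0.069168 - 3.000000)/(-1.842197 - 67.000000)
       = 0.147596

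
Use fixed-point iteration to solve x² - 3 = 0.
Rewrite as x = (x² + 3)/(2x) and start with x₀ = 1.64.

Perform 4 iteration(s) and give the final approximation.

Equation: x² - 3 = 0
Fixed-point form: x = (x² + 3)/(2x)
x₀ = 1.64

x_1 = g(1.640000) = 1.734634
x_2 = g(1.734634) = 1.732053
x_3 = g(1.732053) = 1.732051
x_4 = g(1.732051) = 1.732051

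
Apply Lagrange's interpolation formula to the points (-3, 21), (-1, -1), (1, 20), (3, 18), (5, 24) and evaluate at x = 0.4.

Lagrange interpolation formula:
P(x) = Σ yᵢ × Lᵢ(x)
where Lᵢ(x) = Π_{j≠i} (x - xⱼ)/(xᵢ - xⱼ)

L_0(0.4) = (0.4 - (-1))/(-3 - (-1)) × (0.4 - 1)/(-3 - 1) × (0.4 - 3)/(-3 - 3) × (0.4 - 5)/(-3 - 5) = -0.026162
L_1(0.4) = (0.4 - (-3))/(-1 - (-3)) × (0.4 - 1)/(-1 - 1) × (0.4 - 3)/(-1 - 3) × (0.4 - 5)/(-1 - 5) = 0.254150
L_2(0.4) = (0.4 - (-3))/(1 - (-3)) × (0.4 - (-1))/(1 - (-1)) × (0.4 - 3)/(1 - 3) × (0.4 - 5)/(1 - 5) = 0.889525
L_3(0.4) = (0.4 - (-3))/(3 - (-3)) × (0.4 - (-1))/(3 - (-1)) × (0.4 - 1)/(3 - 1) × (0.4 - 5)/(3 - 5) = -0.136850
L_4(0.4) = (0.4 - (-3))/(5 - (-3)) × (0.4 - (-1))/(5 - (-1)) × (0.4 - 1)/(5 - 1) × (0.4 - 3)/(5 - 3) = 0.019337

P(0.4) = 21×L_0(0.4) + (-1)×L_1(0.4) + 20×L_2(0.4) + 18×L_3(0.4) + 24×L_4(0.4)
P(0.4) = 14.987737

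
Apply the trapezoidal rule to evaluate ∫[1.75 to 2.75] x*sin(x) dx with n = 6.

f(x) = x*sin(x)
a = 1.75, b = 2.75, n = 6
h = (b - a)/n = 0.166667

Trapezoidal rule: (h/2)[f(x₀) + 2f(x₁) + 2f(x₂) + ... + f(xₙ)]

x_0 = 1.7500, f(x_0) = 1.721975, coefficient = 1
x_1 = 1.9167, f(x_1) = 1.803163, coefficient = 2
x_2 = 2.0833, f(x_2) = 1.815632, coefficient = 2
x_3 = 2.2500, f(x_3) = 1.750665, coefficient = 2
x_4 = 2.4167, f(x_4) = 1.602443, coefficient = 2
x_5 = 2.5833, f(x_5) = 1.368419, coefficient = 2
x_6 = 2.7500, f(x_6) = 1.049568, coefficient = 1

I ≈ (0.166667/2) × 19.452187 = 1.621016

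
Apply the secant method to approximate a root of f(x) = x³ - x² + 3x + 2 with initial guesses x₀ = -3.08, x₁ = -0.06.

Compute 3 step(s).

f(x) = x³ - x² + 3x + 2
x₀ = -3.08, x₁ = -0.06

Secant formula: x_{n+1} = x_n - f(x_n)(x_n - x_{n-1})/(f(x_n) - f(x_{n-1}))

Iteration 1:
  f(-3.080000) = -45.944512
  f(-0.060000) = 1.816184
  x_2 = -0.060000 - 1.816184×(-0.060000 - (-3.080000))/(1.816184 - (-45.944512))
       = -0.174841
Iteration 2:
  f(-0.060000) = 1.816184
  f(-0.174841) = 1.439564
  x_3 = -0.174841 - 1.439564×(-0.174841 - (-0.060000))/(1.439564 - 1.816184)
       = -0.613799
Iteration 3:
  f(-0.174841) = 1.439564
  f(-0.613799) = -0.449394
  x_4 = -0.613799 - (-0.449394)×(-0.613799 - (-0.174841))/(-0.449394 - 1.439564)
       = -0.509368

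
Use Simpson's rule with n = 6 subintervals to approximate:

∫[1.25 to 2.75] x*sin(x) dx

f(x) = x*sin(x)
a = 1.25, b = 2.75, n = 6
h = (b - a)/n = 0.250000

Simpson's rule: (h/3)[f(x₀) + 4f(x₁) + 2f(x₂) + ... + f(xₙ)]

x_0 = 1.2500, f(x_0) = 1.186231, coefficient = 1
x_1 = 1.5000, f(x_1) = 1.496242, coefficient = 4
x_2 = 1.7500, f(x_2) = 1.721975, coefficient = 2
x_3 = 2.0000, f(x_3) = 1.818595, coefficient = 4
x_4 = 2.2500, f(x_4) = 1.750665, coefficient = 2
x_5 = 2.5000, f(x_5) = 1.496180, coefficient = 4
x_6 = 2.7500, f(x_6) = 1.049568, coefficient = 1

I ≈ (0.250000/3) × 28.425149 = 2.368762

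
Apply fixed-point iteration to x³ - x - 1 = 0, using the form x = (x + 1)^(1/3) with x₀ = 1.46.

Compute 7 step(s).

Equation: x³ - x - 1 = 0
Fixed-point form: x = (x + 1)^(1/3)
x₀ = 1.46

x_1 = g(1.460000) = 1.349931
x_2 = g(1.349931) = 1.329490
x_3 = g(1.329490) = 1.325624
x_4 = g(1.325624) = 1.324890
x_5 = g(1.324890) = 1.324751
x_6 = g(1.324751) = 1.324724
x_7 = g(1.324724) = 1.324719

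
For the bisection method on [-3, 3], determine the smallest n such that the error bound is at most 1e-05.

We need (b-a)/2^n ≤ 1e-05
(3 - (-3))/2^n ≤ 1e-05
6/2^n ≤ 1e-05
2^n ≥ 600000
n ≥ log₂(600000) = 19.19
n ≥ 20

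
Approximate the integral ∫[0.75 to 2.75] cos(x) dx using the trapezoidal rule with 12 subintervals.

f(x) = cos(x)
a = 0.75, b = 2.75, n = 12
h = (b - a)/n = 0.166667

Trapezoidal rule: (h/2)[f(x₀) + 2f(x₁) + 2f(x₂) + ... + f(xₙ)]

x_0 = 0.7500, f(x_0) = 0.731689, coefficient = 1
x_1 = 0.9167, f(x_1) = 0.608469, coefficient = 2
x_2 = 1.0833, f(x_2) = 0.468386, coefficient = 2
x_3 = 1.2500, f(x_3) = 0.315322, coefficient = 2
x_4 = 1.4167, f(x_4) = 0.153520, coefficient = 2
x_5 = 1.5833, f(x_5) = -0.012537, coefficient = 2
x_6 = 1.7500, f(x_6) = -0.178246, coefficient = 2
x_7 = 1.9167, f(x_7) = -0.339016, coefficient = 2
x_8 = 2.0833, f(x_8) = -0.490390, coefficient = 2
x_9 = 2.2500, f(x_9) = -0.628174, coefficient = 2
x_10 = 2.4167, f(x_10) = -0.748549, coefficient = 2
x_11 = 2.5833, f(x_11) = -0.848178, coefficient = 2
x_12 = 2.7500, f(x_12) = -0.924302, coefficient = 1

I ≈ (0.166667/2) × -3.591397 = -0.299283
Exact value: -0.299978
Error: 0.000695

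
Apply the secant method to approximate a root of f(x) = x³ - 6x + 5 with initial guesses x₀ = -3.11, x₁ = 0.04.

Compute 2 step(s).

f(x) = x³ - 6x + 5
x₀ = -3.11, x₁ = 0.04

Secant formula: x_{n+1} = x_n - f(x_n)(x_n - x_{n-1})/(f(x_n) - f(x_{n-1}))

Iteration 1:
  f(-3.110000) = -6.420231
  f(0.040000) = 4.760064
  x_2 = 0.040000 - 4.760064×(0.040000 - (-3.110000))/(4.760064 - (-6.420231))
       = -1.301128
Iteration 2:
  f(0.040000) = 4.760064
  f(-1.301128) = 10.604044
  x_3 = -1.301128 - 10.604044×(-1.301128 - 0.040000)/(10.604044 - 4.760064)
       = 1.132381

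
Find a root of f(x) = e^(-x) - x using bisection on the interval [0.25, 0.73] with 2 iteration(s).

f(x) = e^(-x) - x
Initial interval: [0.25, 0.73]

Iteration 1:
  c_1 = (0.250000 + 0.730000)/2 = 0.490000
  f(c_1) = f(0.490000) = 0.122626
  f(a) × f(c) ≥ 0, new interval: [0.490000, 0.730000]
Iteration 2:
  c_2 = (0.490000 + 0.730000)/2 = 0.610000
  f(c_2) = f(0.610000) = -0.066649
  f(a) × f(c) < 0, new interval: [0.490000, 0.610000]

After 2 iteration(s), the approximation is c_2 = 0.610000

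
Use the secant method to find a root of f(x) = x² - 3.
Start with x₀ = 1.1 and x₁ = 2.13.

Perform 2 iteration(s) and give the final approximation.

f(x) = x² - 3
x₀ = 1.1, x₁ = 2.13

Secant formula: x_{n+1} = x_n - f(x_n)(x_n - x_{n-1})/(f(x_n) - f(x_{n-1}))

Iteration 1:
  f(1.100000) = -1.790000
  f(2.130000) = 1.536900
  x_2 = 2.130000 - 1.536900×(2.130000 - 1.100000)/(1.536900 - (-1.790000))
       = 1.654180
Iteration 2:
  f(2.130000) = 1.536900
  f(1.654180) = -0.263690
  x_3 = 1.654180 - (-0.263690)×(1.654180 - 2.130000)/(-0.263690 - 1.536900)
       = 1.723862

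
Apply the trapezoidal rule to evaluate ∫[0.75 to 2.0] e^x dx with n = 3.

f(x) = e^x
a = 0.75, b = 2.0, n = 3
h = (b - a)/n = 0.416667

Trapezoidal rule: (h/2)[f(x₀) + 2f(x₁) + 2f(x₂) + ... + f(xₙ)]

x_0 = 0.7500, f(x_0) = 2.117000, coefficient = 1
x_1 = 1.1667, f(x_1) = 3.211271, coefficient = 2
x_2 = 1.5833, f(x_2) = 4.871166, coefficient = 2
x_3 = 2.0000, f(x_3) = 7.389056, coefficient = 1

I ≈ (0.416667/2) × 25.670929 = 5.348110
Exact value: 5.272056
Error: 0.076054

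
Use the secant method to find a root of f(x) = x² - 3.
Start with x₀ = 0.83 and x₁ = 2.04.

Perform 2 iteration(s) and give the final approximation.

f(x) = x² - 3
x₀ = 0.83, x₁ = 2.04

Secant formula: x_{n+1} = x_n - f(x_n)(x_n - x_{n-1})/(f(x_n) - f(x_{n-1}))

Iteration 1:
  f(0.830000) = -2.311100
  f(2.040000) = 1.161600
  x_2 = 2.040000 - 1.161600×(2.040000 - 0.830000)/(1.161600 - (-2.311100))
       = 1.635261
Iteration 2:
  f(2.040000) = 1.161600
  f(1.635261) = -0.325920
  x_3 = 1.635261 - (-0.325920)×(1.635261 - 2.040000)/(-0.325920 - 1.161600)
       = 1.723941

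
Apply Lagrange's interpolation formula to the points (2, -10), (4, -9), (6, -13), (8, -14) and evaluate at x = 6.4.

Lagrange interpolation formula:
P(x) = Σ yᵢ × Lᵢ(x)
where Lᵢ(x) = Π_{j≠i} (x - xⱼ)/(xᵢ - xⱼ)

L_0(6.4) = (6.4 - 4)/(2 - 4) × (6.4 - 6)/(2 - 6) × (6.4 - 8)/(2 - 8) = 0.032000
L_1(6.4) = (6.4 - 2)/(4 - 2) × (6.4 - 6)/(4 - 6) × (6.4 - 8)/(4 - 8) = -0.176000
L_2(6.4) = (6.4 - 2)/(6 - 2) × (6.4 - 4)/(6 - 4) × (6.4 - 8)/(6 - 8) = 1.056000
L_3(6.4) = (6.4 - 2)/(8 - 2) × (6.4 - 4)/(8 - 4) × (6.4 - 6)/(8 - 6) = 0.088000

P(6.4) = (-10)×L_0(6.4) + (-9)×L_1(6.4) + (-13)×L_2(6.4) + (-14)×L_3(6.4)
P(6.4) = -13.696000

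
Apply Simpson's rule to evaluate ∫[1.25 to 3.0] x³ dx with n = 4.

f(x) = x³
a = 1.25, b = 3.0, n = 4
h = (b - a)/n = 0.437500

Simpson's rule: (h/3)[f(x₀) + 4f(x₁) + 2f(x₂) + ... + f(xₙ)]

x_0 = 1.2500, f(x_0) = 1.953125, coefficient = 1
x_1 = 1.6875, f(x_1) = 4.805420, coefficient = 4
x_2 = 2.1250, f(x_2) = 9.595703, coefficient = 2
x_3 = 2.5625, f(x_3) = 16.826416, coefficient = 4
x_4 = 3.0000, f(x_4) = 27.000000, coefficient = 1

I ≈ (0.437500/3) × 134.671875 = 19.639648
Exact value: 19.639648
Error: 0.000000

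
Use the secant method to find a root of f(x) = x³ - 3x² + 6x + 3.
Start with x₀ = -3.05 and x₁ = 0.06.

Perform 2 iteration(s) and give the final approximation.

f(x) = x³ - 3x² + 6x + 3
x₀ = -3.05, x₁ = 0.06

Secant formula: x_{n+1} = x_n - f(x_n)(x_n - x_{n-1})/(f(x_n) - f(x_{n-1}))

Iteration 1:
  f(-3.050000) = -71.580125
  f(0.060000) = 3.349416
  x_2 = 0.060000 - 3.349416×(0.060000 - (-3.050000))/(3.349416 - (-71.580125))
       = -0.079020
Iteration 2:
  f(0.060000) = 3.349416
  f(-0.079020) = 2.506656
  x_3 = -0.079020 - 2.506656×(-0.079020 - 0.060000)/(2.506656 - 3.349416)
       = -0.492512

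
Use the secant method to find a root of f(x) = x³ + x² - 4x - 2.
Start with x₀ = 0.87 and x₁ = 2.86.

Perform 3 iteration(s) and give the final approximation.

f(x) = x³ + x² - 4x - 2
x₀ = 0.87, x₁ = 2.86

Secant formula: x_{n+1} = x_n - f(x_n)(x_n - x_{n-1})/(f(x_n) - f(x_{n-1}))

Iteration 1:
  f(0.870000) = -4.064597
  f(2.860000) = 18.133256
  x_2 = 2.860000 - 18.133256×(2.860000 - 0.870000)/(18.133256 - (-4.064597))
       = 1.234384
Iteration 2:
  f(2.860000) = 18.133256
  f(1.234384) = -3.532996
  x_3 = 1.234384 - (-3.532996)×(1.234384 - 2.860000)/(-3.532996 - 18.133256)
       = 1.499464
Iteration 3:
  f(1.234384) = -3.532996
  f(1.499464) = -2.378078
  x_4 = 1.499464 - (-2.378078)×(1.499464 - 1.234384)/(-2.378078 - (-3.532996))
       = 2.045288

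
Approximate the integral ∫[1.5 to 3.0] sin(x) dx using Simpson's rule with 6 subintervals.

f(x) = sin(x)
a = 1.5, b = 3.0, n = 6
h = (b - a)/n = 0.250000

Simpson's rule: (h/3)[f(x₀) + 4f(x₁) + 2f(x₂) + ... + f(xₙ)]

x_0 = 1.5000, f(x_0) = 0.997495, coefficient = 1
x_1 = 1.7500, f(x_1) = 0.983986, coefficient = 4
x_2 = 2.0000, f(x_2) = 0.909297, coefficient = 2
x_3 = 2.2500, f(x_3) = 0.778073, coefficient = 4
x_4 = 2.5000, f(x_4) = 0.598472, coefficient = 2
x_5 = 2.7500, f(x_5) = 0.381661, coefficient = 4
x_6 = 3.0000, f(x_6) = 0.141120, coefficient = 1

I ≈ (0.250000/3) × 12.729035 = 1.060753
Exact value: 1.060730
Error: 0.000023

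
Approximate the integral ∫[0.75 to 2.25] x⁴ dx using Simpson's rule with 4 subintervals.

f(x) = x⁴
a = 0.75, b = 2.25, n = 4
h = (b - a)/n = 0.375000

Simpson's rule: (h/3)[f(x₀) + 4f(x₁) + 2f(x₂) + ... + f(xₙ)]

x_0 = 0.7500, f(x_0) = 0.316406, coefficient = 1
x_1 = 1.1250, f(x_1) = 1.601807, coefficient = 4
x_2 = 1.5000, f(x_2) = 5.062500, coefficient = 2
x_3 = 1.8750, f(x_3) = 12.359619, coefficient = 4
x_4 = 2.2500, f(x_4) = 25.628906, coefficient = 1

I ≈ (0.375000/3) × 91.916016 = 11.489502
Exact value: 11.485547
Error: 0.003955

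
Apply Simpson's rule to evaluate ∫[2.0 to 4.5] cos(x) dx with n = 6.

f(x) = cos(x)
a = 2.0, b = 4.5, n = 6
h = (b - a)/n = 0.416667

Simpson's rule: (h/3)[f(x₀) + 4f(x₁) + 2f(x₂) + ... + f(xₙ)]

x_0 = 2.0000, f(x_0) = -0.416147, coefficient = 1
x_1 = 2.4167, f(x_1) = -0.748549, coefficient = 4
x_2 = 2.8333, f(x_2) = -0.952863, coefficient = 2
x_3 = 3.2500, f(x_3) = -0.994130, coefficient = 4
x_4 = 3.6667, f(x_4) = -0.865287, coefficient = 2
x_5 = 4.0833, f(x_5) = -0.588381, coefficient = 4
x_6 = 4.5000, f(x_6) = -0.210796, coefficient = 1

I ≈ (0.416667/3) × -13.587481 = -1.887150
Exact value: -1.886828
Error: 0.000323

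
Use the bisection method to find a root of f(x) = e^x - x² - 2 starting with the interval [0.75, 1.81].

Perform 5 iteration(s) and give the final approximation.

f(x) = e^x - x² - 2
Initial interval: [0.75, 1.81]

Iteration 1:
  c_1 = (0.750000 + 1.810000)/2 = 1.280000
  f(c_1) = f(1.280000) = -0.041760
  f(a) × f(c) ≥ 0, new interval: [1.280000, 1.810000]
Iteration 2:
  c_2 = (1.280000 + 1.810000)/2 = 1.545000
  f(c_2) = f(1.545000) = 0.300947
  f(a) × f(c) < 0, new interval: [1.280000, 1.545000]
Iteration 3:
  c_3 = (1.280000 + 1.545000)/2 = 1.412500
  f(c_3) = f(1.412500) = 0.111052
  f(a) × f(c) < 0, new interval: [1.280000, 1.412500]
Iteration 4:
  c_4 = (1.280000 + 1.412500)/2 = 1.346250
  f(c_4) = f(1.346250) = 0.030598
  f(a) × f(c) < 0, new interval: [1.280000, 1.346250]
Iteration 5:
  c_5 = (1.280000 + 1.346250)/2 = 1.313125
  f(c_5) = f(1.313125) = -0.006524
  f(a) × f(c) ≥ 0, new interval: [1.313125, 1.346250]

After 5 iteration(s), the approximation is c_5 = 1.313125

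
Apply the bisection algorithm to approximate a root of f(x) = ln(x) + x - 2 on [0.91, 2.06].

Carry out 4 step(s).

f(x) = ln(x) + x - 2
Initial interval: [0.91, 2.06]

Iteration 1:
  c_1 = (0.910000 + 2.060000)/2 = 1.485000
  f(c_1) = f(1.485000) = -0.119585
  f(a) × f(c) ≥ 0, new interval: [1.485000, 2.060000]
Iteration 2:
  c_2 = (1.485000 + 2.060000)/2 = 1.772500
  f(c_2) = f(1.772500) = 0.344891
  f(a) × f(c) < 0, new interval: [1.485000, 1.772500]
Iteration 3:
  c_3 = (1.485000 + 1.772500)/2 = 1.628750
  f(c_3) = f(1.628750) = 0.116563
  f(a) × f(c) < 0, new interval: [1.485000, 1.628750]
Iteration 4:
  c_4 = (1.485000 + 1.628750)/2 = 1.556875
  f(c_4) = f(1.556875) = -0.000444
  f(a) × f(c) ≥ 0, new interval: [1.556875, 1.628750]

After 4 iteration(s), the approximation is c_4 = 1.556875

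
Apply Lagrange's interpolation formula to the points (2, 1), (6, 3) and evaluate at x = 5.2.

Lagrange interpolation formula:
P(x) = Σ yᵢ × Lᵢ(x)
where Lᵢ(x) = Π_{j≠i} (x - xⱼ)/(xᵢ - xⱼ)

L_0(5.2) = (5.2 - 6)/(2 - 6) = 0.200000
L_1(5.2) = (5.2 - 2)/(6 - 2) = 0.800000

P(5.2) = 1×L_0(5.2) + 3×L_1(5.2)
P(5.2) = 2.600000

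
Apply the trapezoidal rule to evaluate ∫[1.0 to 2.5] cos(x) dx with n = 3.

f(x) = cos(x)
a = 1.0, b = 2.5, n = 3
h = (b - a)/n = 0.500000

Trapezoidal rule: (h/2)[f(x₀) + 2f(x₁) + 2f(x₂) + ... + f(xₙ)]

x_0 = 1.0000, f(x_0) = 0.540302, coefficient = 1
x_1 = 1.5000, f(x_1) = 0.070737, coefficient = 2
x_2 = 2.0000, f(x_2) = -0.416147, coefficient = 2
x_3 = 2.5000, f(x_3) = -0.801144, coefficient = 1

I ≈ (0.500000/2) × -0.951661 = -0.237915
Exact value: -0.242999
Error: 0.005084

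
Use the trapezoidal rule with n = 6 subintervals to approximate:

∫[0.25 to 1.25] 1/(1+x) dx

f(x) = 1/(1+x)
a = 0.25, b = 1.25, n = 6
h = (b - a)/n = 0.166667

Trapezoidal rule: (h/2)[f(x₀) + 2f(x₁) + 2f(x₂) + ... + f(xₙ)]

x_0 = 0.2500, f(x_0) = 0.800000, coefficient = 1
x_1 = 0.4167, f(x_1) = 0.705882, coefficient = 2
x_2 = 0.5833, f(x_2) = 0.631579, coefficient = 2
x_3 = 0.7500, f(x_3) = 0.571429, coefficient = 2
x_4 = 0.9167, f(x_4) = 0.521739, coefficient = 2
x_5 = 1.0833, f(x_5) = 0.480000, coefficient = 2
x_6 = 1.2500, f(x_6) = 0.444444, coefficient = 1

I ≈ (0.166667/2) × 7.065702 = 0.588809
Exact value: 0.587787
Error: 0.001022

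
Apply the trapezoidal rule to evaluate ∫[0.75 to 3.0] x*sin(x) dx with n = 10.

f(x) = x*sin(x)
a = 0.75, b = 3.0, n = 10
h = (b - a)/n = 0.225000

Trapezoidal rule: (h/2)[f(x₀) + 2f(x₁) + 2f(x₂) + ... + f(xₙ)]

x_0 = 0.7500, f(x_0) = 0.511229, coefficient = 1
x_1 = 0.9750, f(x_1) = 0.807009, coefficient = 2
x_2 = 1.2000, f(x_2) = 1.118447, coefficient = 2
x_3 = 1.4250, f(x_3) = 1.409882, coefficient = 2
x_4 = 1.6500, f(x_4) = 1.644827, coefficient = 2
x_5 = 1.8750, f(x_5) = 1.788911, coefficient = 2
x_6 = 2.1000, f(x_6) = 1.812740, coefficient = 2
x_7 = 2.3250, f(x_7) = 1.694500, coefficient = 2
x_8 = 2.5500, f(x_8) = 1.422093, coefficient = 2
x_9 = 2.7750, f(x_9) = 0.994662, coefficient = 2
x_10 = 3.0000, f(x_10) = 0.423360, coefficient = 1

I ≈ (0.225000/2) × 26.320729 = 2.961082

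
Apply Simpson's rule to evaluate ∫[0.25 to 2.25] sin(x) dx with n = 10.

f(x) = sin(x)
a = 0.25, b = 2.25, n = 10
h = (b - a)/n = 0.200000

Simpson's rule: (h/3)[f(x₀) + 4f(x₁) + 2f(x₂) + ... + f(xₙ)]

x_0 = 0.2500, f(x_0) = 0.247404, coefficient = 1
x_1 = 0.4500, f(x_1) = 0.434966, coefficient = 4
x_2 = 0.6500, f(x_2) = 0.605186, coefficient = 2
x_3 = 0.8500, f(x_3) = 0.751280, coefficient = 4
x_4 = 1.0500, f(x_4) = 0.867423, coefficient = 2
x_5 = 1.2500, f(x_5) = 0.948985, coefficient = 4
x_6 = 1.4500, f(x_6) = 0.992713, coefficient = 2
x_7 = 1.6500, f(x_7) = 0.996865, coefficient = 4
x_8 = 1.8500, f(x_8) = 0.961275, coefficient = 2
x_9 = 2.0500, f(x_9) = 0.887362, coefficient = 4
x_10 = 2.2500, f(x_10) = 0.778073, coefficient = 1

I ≈ (0.200000/3) × 23.956505 = 1.597100
Exact value: 1.597086
Error: 0.000014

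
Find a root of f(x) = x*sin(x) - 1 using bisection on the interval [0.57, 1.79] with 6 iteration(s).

f(x) = x*sin(x) - 1
Initial interval: [0.57, 1.79]

Iteration 1:
  c_1 = (0.570000 + 1.790000)/2 = 1.180000
  f(c_1) = f(1.180000) = 0.091035
  f(a) × f(c) < 0, new interval: [0.570000, 1.180000]
Iteration 2:
  c_2 = (0.570000 + 1.180000)/2 = 0.875000
  f(c_2) = f(0.875000) = -0.328399
  f(a) × f(c) ≥ 0, new interval: [0.875000, 1.180000]
Iteration 3:
  c_3 = (0.875000 + 1.180000)/2 = 1.027500
  f(c_3) = f(1.027500) = -0.120450
  f(a) × f(c) ≥ 0, new interval: [1.027500, 1.180000]
Iteration 4:
  c_4 = (1.027500 + 1.180000)/2 = 1.103750
  f(c_4) = f(1.103750) = -0.014459
  f(a) × f(c) ≥ 0, new interval: [1.103750, 1.180000]
Iteration 5:
  c_5 = (1.103750 + 1.180000)/2 = 1.141875
  f(c_5) = f(1.141875) = 0.038438
  f(a) × f(c) < 0, new interval: [1.103750, 1.141875]
Iteration 6:
  c_6 = (1.103750 + 1.141875)/2 = 1.122812
  f(c_6) = f(1.122812) = 0.012016
  f(a) × f(c) < 0, new interval: [1.103750, 1.122812]

After 6 iteration(s), the approximation is c_6 = 1.122812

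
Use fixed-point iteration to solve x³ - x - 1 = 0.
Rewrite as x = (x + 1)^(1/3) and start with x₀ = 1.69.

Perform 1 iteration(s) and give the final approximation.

Equation: x³ - x - 1 = 0
Fixed-point form: x = (x + 1)^(1/3)
x₀ = 1.69

x_1 = g(1.690000) = 1.390755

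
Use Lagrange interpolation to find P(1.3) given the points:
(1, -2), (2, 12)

Lagrange interpolation formula:
P(x) = Σ yᵢ × Lᵢ(x)
where Lᵢ(x) = Π_{j≠i} (x - xⱼ)/(xᵢ - xⱼ)

L_0(1.3) = (1.3 - 2)/(1 - 2) = 0.700000
L_1(1.3) = (1.3 - 1)/(2 - 1) = 0.300000

P(1.3) = (-2)×L_0(1.3) + 12×L_1(1.3)
P(1.3) = 2.200000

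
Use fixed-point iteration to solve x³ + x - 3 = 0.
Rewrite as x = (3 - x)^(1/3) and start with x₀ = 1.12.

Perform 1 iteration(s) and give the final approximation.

Equation: x³ + x - 3 = 0
Fixed-point form: x = (3 - x)^(1/3)
x₀ = 1.12

x_1 = g(1.120000) = 1.234201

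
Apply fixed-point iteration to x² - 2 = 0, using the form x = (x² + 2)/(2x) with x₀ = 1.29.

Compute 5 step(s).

Equation: x² - 2 = 0
Fixed-point form: x = (x² + 2)/(2x)
x₀ = 1.29

x_1 = g(1.290000) = 1.420194
x_2 = g(1.420194) = 1.414226
x_3 = g(1.414226) = 1.414214
x_4 = g(1.414214) = 1.414214
x_5 = g(1.414214) = 1.414214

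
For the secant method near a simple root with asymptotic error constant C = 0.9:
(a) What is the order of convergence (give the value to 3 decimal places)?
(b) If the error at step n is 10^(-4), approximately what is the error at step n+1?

(a) Secant method has superlinear convergence with order φ = (1+√5)/2 ≈ 1.618.
    This means |e_{n+1}| ≈ C|e_n|^1.618.

(b) With |e_n| = 10^(-4) and C = 0.9:
    |e_{n+1}| ≈ 0.9 × (10^(-4))^1.618 = 0.9 × 10^(-6.47)

(a) ≈ 1.618 (golden ratio); (b) |e_{n+1}| ≈ 3.035e-07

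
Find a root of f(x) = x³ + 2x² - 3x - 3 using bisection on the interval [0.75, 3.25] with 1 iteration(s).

f(x) = x³ + 2x² - 3x - 3
Initial interval: [0.75, 3.25]

Iteration 1:
  c_1 = (0.750000 + 3.250000)/2 = 2.000000
  f(c_1) = f(2.000000) = 7.000000
  f(a) × f(c) < 0, new interval: [0.750000, 2.000000]

After 1 iteration(s), the approximation is c_1 = 2.000000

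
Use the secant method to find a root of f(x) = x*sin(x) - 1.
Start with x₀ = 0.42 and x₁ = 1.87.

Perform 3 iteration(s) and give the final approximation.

f(x) = x*sin(x) - 1
x₀ = 0.42, x₁ = 1.87

Secant formula: x_{n+1} = x_n - f(x_n)(x_n - x_{n-1})/(f(x_n) - f(x_{n-1}))

Iteration 1:
  f(0.420000) = -0.828741
  f(1.870000) = 0.786919
  x_2 = 1.870000 - 0.786919×(1.870000 - 0.420000)/(0.786919 - (-0.828741))
       = 1.163767
Iteration 2:
  f(1.870000) = 0.786919
  f(1.163767) = 0.068688
  x_3 = 1.163767 - 0.068688×(1.163767 - 1.870000)/(0.068688 - 0.786919)
       = 1.096226
Iteration 3:
  f(1.163767) = 0.068688
  f(1.096226) = -0.024919
  x_4 = 1.096226 - (-0.024919)×(1.096226 - 1.163767)/(-0.024919 - 0.068688)
       = 1.114206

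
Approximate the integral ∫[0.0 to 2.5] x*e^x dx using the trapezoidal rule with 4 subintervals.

f(x) = x*e^x
a = 0.0, b = 2.5, n = 4
h = (b - a)/n = 0.625000

Trapezoidal rule: (h/2)[f(x₀) + 2f(x₁) + 2f(x₂) + ... + f(xₙ)]

x_0 = 0.0000, f(x_0) = 0.000000, coefficient = 1
x_1 = 0.6250, f(x_1) = 1.167654, coefficient = 2
x_2 = 1.2500, f(x_2) = 4.362929, coefficient = 2
x_3 = 1.8750, f(x_3) = 12.226536, coefficient = 2
x_4 = 2.5000, f(x_4) = 30.456235, coefficient = 1

I ≈ (0.625000/2) × 65.970471 = 20.615772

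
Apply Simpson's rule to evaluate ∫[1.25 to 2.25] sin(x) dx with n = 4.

f(x) = sin(x)
a = 1.25, b = 2.25, n = 4
h = (b - a)/n = 0.250000

Simpson's rule: (h/3)[f(x₀) + 4f(x₁) + 2f(x₂) + ... + f(xₙ)]

x_0 = 1.2500, f(x_0) = 0.948985, coefficient = 1
x_1 = 1.5000, f(x_1) = 0.997495, coefficient = 4
x_2 = 1.7500, f(x_2) = 0.983986, coefficient = 2
x_3 = 2.0000, f(x_3) = 0.909297, coefficient = 4
x_4 = 2.2500, f(x_4) = 0.778073, coefficient = 1

I ≈ (0.250000/3) × 11.322199 = 0.943517
Exact value: 0.943496
Error: 0.000021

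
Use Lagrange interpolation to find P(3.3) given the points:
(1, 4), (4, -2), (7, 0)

Lagrange interpolation formula:
P(x) = Σ yᵢ × Lᵢ(x)
where Lᵢ(x) = Π_{j≠i} (x - xⱼ)/(xᵢ - xⱼ)

L_0(3.3) = (3.3 - 4)/(1 - 4) × (3.3 - 7)/(1 - 7) = 0.143889
L_1(3.3) = (3.3 - 1)/(4 - 1) × (3.3 - 7)/(4 - 7) = 0.945556
L_2(3.3) = (3.3 - 1)/(7 - 1) × (3.3 - 4)/(7 - 4) = -0.089444

P(3.3) = 4×L_0(3.3) + (-2)×L_1(3.3) + 0×L_2(3.3)
P(3.3) = -1.315556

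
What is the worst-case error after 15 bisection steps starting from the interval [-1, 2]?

Bisection error bound: |error| ≤ (b-a)/2^n
|error| ≤ (2 - (-1))/2^15 = 3/2^15
|error| ≤ 0.0000915527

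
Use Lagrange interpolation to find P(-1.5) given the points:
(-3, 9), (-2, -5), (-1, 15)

Lagrange interpolation formula:
P(x) = Σ yᵢ × Lᵢ(x)
where Lᵢ(x) = Π_{j≠i} (x - xⱼ)/(xᵢ - xⱼ)

L_0(-1.5) = (-1.5 - (-2))/(-3 - (-2)) × (-1.5 - (-1))/(-3 - (-1)) = -0.125000
L_1(-1.5) = (-1.5 - (-3))/(-2 - (-3)) × (-1.5 - (-1))/(-2 - (-1)) = 0.750000
L_2(-1.5) = (-1.5 - (-3))/(-1 - (-3)) × (-1.5 - (-2))/(-1 - (-2)) = 0.375000

P(-1.5) = 9×L_0(-1.5) + (-5)×L_1(-1.5) + 15×L_2(-1.5)
P(-1.5) = 0.750000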